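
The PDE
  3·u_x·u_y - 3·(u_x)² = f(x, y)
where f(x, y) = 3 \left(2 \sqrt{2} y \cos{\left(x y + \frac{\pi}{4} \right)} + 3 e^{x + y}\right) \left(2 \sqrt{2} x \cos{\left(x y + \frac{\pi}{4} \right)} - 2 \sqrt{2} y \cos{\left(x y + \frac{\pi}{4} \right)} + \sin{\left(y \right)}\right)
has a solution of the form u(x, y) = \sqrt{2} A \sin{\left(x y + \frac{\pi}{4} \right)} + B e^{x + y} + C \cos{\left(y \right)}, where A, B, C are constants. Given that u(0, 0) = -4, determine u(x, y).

Answer: u(x, y) = - 3 e^{x + y} - 2 \sqrt{2} \sin{\left(x y + \frac{\pi}{4} \right)} + \cos{\left(y \right)}

Derivation:
Substitute the ansatz u = \sqrt{2} A \sin{\left(x y + \frac{\pi}{4} \right)} + B e^{x + y} + C \cos{\left(y \right)} into the left-hand side.
Derivatives of the ansatz:
  u_x = \sqrt{2} A y \cos{\left(x y + \frac{\pi}{4} \right)} + B e^{x} e^{y}
  u_y = \sqrt{2} A x \cos{\left(x y + \frac{\pi}{4} \right)} + B e^{x} e^{y} - C \sin{\left(y \right)}
Term by term:
  3·u_x·u_y = 6 A^{2} x y \cos^{2}{\left(x y + \frac{\pi}{4} \right)} + 3 \sqrt{2} A B x e^{x} e^{y} \cos{\left(x y + \frac{\pi}{4} \right)} + 3 \sqrt{2} A B y e^{x} e^{y} \cos{\left(x y + \frac{\pi}{4} \right)} - 3 \sqrt{2} A C y \sin{\left(y \right)} \cos{\left(x y + \frac{\pi}{4} \right)} + 3 B^{2} e^{2 x} e^{2 y} - 3 B C e^{x} e^{y} \sin{\left(y \right)}
  -3·(u_x)² = - 6 A^{2} y^{2} \cos^{2}{\left(x y + \frac{\pi}{4} \right)} - 6 \sqrt{2} A B y e^{x} e^{y} \cos{\left(x y + \frac{\pi}{4} \right)} - 3 B^{2} e^{2 x} e^{2 y}
So the left-hand side equals
  6 A^{2} x y \cos^{2}{\left(x y + \frac{\pi}{4} \right)} - 6 A^{2} y^{2} \cos^{2}{\left(x y + \frac{\pi}{4} \right)} + 3 \sqrt{2} A B x e^{x} e^{y} \cos{\left(x y + \frac{\pi}{4} \right)} - 3 \sqrt{2} A B y e^{x} e^{y} \cos{\left(x y + \frac{\pi}{4} \right)} - 3 \sqrt{2} A C y \sin{\left(y \right)} \cos{\left(x y + \frac{\pi}{4} \right)} - 3 B C e^{x} e^{y} \sin{\left(y \right)}
This must equal f(x, y) identically; expanded, f = 24 x y \cos^{2}{\left(x y + \frac{\pi}{4} \right)} + 18 \sqrt{2} x e^{x} e^{y} \cos{\left(x y + \frac{\pi}{4} \right)} - 24 y^{2} \cos^{2}{\left(x y + \frac{\pi}{4} \right)} - 18 \sqrt{2} y e^{x} e^{y} \cos{\left(x y + \frac{\pi}{4} \right)} + 6 \sqrt{2} y \sin{\left(y \right)} \cos{\left(x y + \frac{\pi}{4} \right)} + 9 e^{x} e^{y} \sin{\left(y \right)}.
Matching coefficients of the independent functions:
  [y^{2} \cos^{2}{\left(x y + \frac{\pi}{4} \right)}]:  - 6 A^{2} = -24
  [x y \cos^{2}{\left(x y + \frac{\pi}{4} \right)}]:  6 A^{2} = 24
  [e^{x} e^{y} \sin{\left(y \right)}]:  - 3 B C = 9
  [\sqrt{2} y \sin{\left(y \right)} \cos{\left(x y + \frac{\pi}{4} \right)}]:  - 3 A C = 6
  [\sqrt{2} x e^{x} e^{y} \cos{\left(x y + \frac{\pi}{4} \right)}]:  3 A B = 18
  [\sqrt{2} y e^{x} e^{y} \cos{\left(x y + \frac{\pi}{4} \right)}]:  - 3 A B = -18
These equations allow (A, B, C) = (-2, -3, 1) or (2, 3, -1).
Impose the point condition(s):
  u(0, 0) = -4  ⟹  A + B + C = -4
Only A = -2, B = -3, C = 1 satisfies everything.
Hence u(x, y) = - 3 e^{x + y} - 2 \sqrt{2} \sin{\left(x y + \frac{\pi}{4} \right)} + \cos{\left(y \right)}.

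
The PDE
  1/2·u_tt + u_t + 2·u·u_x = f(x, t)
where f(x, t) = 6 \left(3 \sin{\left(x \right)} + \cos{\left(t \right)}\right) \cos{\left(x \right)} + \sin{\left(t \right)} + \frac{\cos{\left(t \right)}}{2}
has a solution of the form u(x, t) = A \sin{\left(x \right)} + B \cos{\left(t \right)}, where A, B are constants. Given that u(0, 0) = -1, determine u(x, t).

Substitute the ansatz u = A \sin{\left(x \right)} + B \cos{\left(t \right)} into the left-hand side.
Derivatives of the ansatz:
  u_tt = - B \cos{\left(t \right)}
  u_t = - B \sin{\left(t \right)}
  u_x = A \cos{\left(x \right)}
Term by term:
  1/2·u_tt = - \frac{B \cos{\left(t \right)}}{2}
  u_t = - B \sin{\left(t \right)}
  2·u·u_x = 2 A^{2} \sin{\left(x \right)} \cos{\left(x \right)} + 2 A B \cos{\left(t \right)} \cos{\left(x \right)}
So the left-hand side equals
  2 A^{2} \sin{\left(x \right)} \cos{\left(x \right)} + 2 A B \cos{\left(t \right)} \cos{\left(x \right)} - B \sin{\left(t \right)} - \frac{B \cos{\left(t \right)}}{2}
This must equal f(x, t) identically; expanded, f = \sin{\left(t \right)} + 18 \sin{\left(x \right)} \cos{\left(x \right)} + 6 \cos{\left(t \right)} \cos{\left(x \right)} + \frac{\cos{\left(t \right)}}{2}.
Matching coefficients of the independent functions:
  [\sin{\left(x \right)} \cos{\left(x \right)}]:  2 A^{2} = 18
  [\cos{\left(t \right)} \cos{\left(x \right)}]:  2 A B = 6
  [\sin{\left(t \right)}]:  - B = 1
  [\cos{\left(t \right)}]:  - \frac{B}{2} = \frac{1}{2}
Solving: A = -3, B = -1.
Check against the point condition:
  u(0, 0) = -1  ⟹  B = -1  ✓
Hence u(x, t) = - 3 \sin{\left(x \right)} - \cos{\left(t \right)}.

Answer: u(x, t) = - 3 \sin{\left(x \right)} - \cos{\left(t \right)}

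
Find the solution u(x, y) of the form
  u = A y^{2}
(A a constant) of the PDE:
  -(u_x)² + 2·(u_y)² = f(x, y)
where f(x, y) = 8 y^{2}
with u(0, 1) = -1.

Substitute the ansatz u = A y^{2} into the left-hand side.
Derivatives of the ansatz:
  u_x = 0
  u_y = 2 A y
Term by term:
  -(u_x)² = 0
  2·(u_y)² = 8 A^{2} y^{2}
So the left-hand side equals
  8 A^{2} y^{2}
This must equal f(x, y) = 8 y^{2} identically.
Matching coefficients of the independent functions:
  [y^{2}]:  8 A^{2} = 8
These equations allow (A) = (-1) or (1).
Impose the point condition(s):
  u(0, 1) = -1  ⟹  A = -1
Only A = -1 satisfies everything.
Hence u(x, y) = - y^{2}.

Answer: u(x, y) = - y^{2}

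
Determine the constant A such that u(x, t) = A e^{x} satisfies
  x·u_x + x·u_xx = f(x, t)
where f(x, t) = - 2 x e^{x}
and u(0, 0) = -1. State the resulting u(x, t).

Answer: u(x, t) = - e^{x}

Derivation:
Substitute the ansatz u = A e^{x} into the left-hand side.
Derivatives of the ansatz:
  u_x = A e^{x}
  u_xx = A e^{x}
Term by term:
  x·u_x = A x e^{x}
  x·u_xx = A x e^{x}
So the left-hand side equals
  2 A x e^{x}
This must equal f(x, t) = - 2 x e^{x} identically.
Matching coefficients of the independent functions:
  [x e^{x}]:  2 A = -2
Solving: A = -1.
Check against the point condition:
  u(0, 0) = -1  ⟹  A = -1  ✓
Hence u(x, t) = - e^{x}.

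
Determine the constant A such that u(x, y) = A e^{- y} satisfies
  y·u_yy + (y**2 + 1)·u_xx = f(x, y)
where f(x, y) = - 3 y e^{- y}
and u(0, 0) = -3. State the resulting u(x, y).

Answer: u(x, y) = - 3 e^{- y}

Derivation:
Substitute the ansatz u = A e^{- y} into the left-hand side.
Derivatives of the ansatz:
  u_yy = A e^{- y}
  u_xx = 0
Term by term:
  y·u_yy = A y e^{- y}
  (y**2 + 1)·u_xx = 0
So the left-hand side equals
  A y e^{- y}
This must equal f(x, y) = - 3 y e^{- y} identically.
Matching coefficients of the independent functions:
  [y e^{- y}]:  A = -3
Solving: A = -3.
Check against the point condition:
  u(0, 0) = -3  ⟹  A = -3  ✓
Hence u(x, y) = - 3 e^{- y}.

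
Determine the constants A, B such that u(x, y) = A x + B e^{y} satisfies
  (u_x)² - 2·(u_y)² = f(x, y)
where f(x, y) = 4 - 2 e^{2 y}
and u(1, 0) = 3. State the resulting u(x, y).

Substitute the ansatz u = A x + B e^{y} into the left-hand side.
Derivatives of the ansatz:
  u_x = A
  u_y = B e^{y}
Term by term:
  (u_x)² = A^{2}
  -2·(u_y)² = - 2 B^{2} e^{2 y}
So the left-hand side equals
  A^{2} - 2 B^{2} e^{2 y}
This must equal f(x, y) = 4 - 2 e^{2 y} identically.
Matching coefficients of the independent functions:
  [constant term]:  A^{2} = 4
  [e^{2 y}]:  - 2 B^{2} = -2
These equations allow (A, B) = (-2, -1) or (-2, 1) or (2, -1) or (2, 1).
Impose the point condition(s):
  u(1, 0) = 3  ⟹  A + B = 3
Only A = 2, B = 1 satisfies everything.
Hence u(x, y) = 2 x + e^{y}.

Answer: u(x, y) = 2 x + e^{y}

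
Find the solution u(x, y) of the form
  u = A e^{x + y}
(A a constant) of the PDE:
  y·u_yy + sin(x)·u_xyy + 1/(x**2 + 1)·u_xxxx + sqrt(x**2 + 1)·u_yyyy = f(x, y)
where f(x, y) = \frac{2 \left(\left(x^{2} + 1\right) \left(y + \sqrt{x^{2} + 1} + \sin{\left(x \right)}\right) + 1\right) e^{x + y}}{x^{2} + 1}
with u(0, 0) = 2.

Substitute the ansatz u = A e^{x + y} into the left-hand side.
Derivatives of the ansatz:
  u_yy = A e^{x} e^{y}
  u_xyy = A e^{x} e^{y}
  u_xxxx = A e^{x} e^{y}
  u_yyyy = A e^{x} e^{y}
Term by term:
  y·u_yy = A y e^{x} e^{y}
  sin(x)·u_xyy = A e^{x} e^{y} \sin{\left(x \right)}
  1/(x**2 + 1)·u_xxxx = \frac{A e^{x} e^{y}}{x^{2} + 1}
  sqrt(x**2 + 1)·u_yyyy = A \sqrt{x^{2} + 1} e^{x} e^{y}
So the left-hand side equals
  A y e^{x} e^{y} + A \sqrt{x^{2} + 1} e^{x} e^{y} + A e^{x} e^{y} \sin{\left(x \right)} + \frac{A e^{x} e^{y}}{x^{2} + 1}
This must equal f(x, y) identically; expanded, f = 2 y e^{x} e^{y} + 2 \sqrt{x^{2} + 1} e^{x} e^{y} + 2 e^{x} e^{y} \sin{\left(x \right)} + \frac{2 e^{x} e^{y}}{x^{2} + 1}.
Matching coefficients of the independent functions:
  [y e^{x} e^{y}, \frac{e^{x} e^{y}}{x^{2} + 1}, \sqrt{x^{2} + 1} e^{x} e^{y}, e^{x} e^{y} \sin{\left(x \right)}]:  A = 2
Solving: A = 2.
Check against the point condition:
  u(0, 0) = 2  ⟹  A = 2  ✓
Hence u(x, y) = 2 e^{x + y}.

Answer: u(x, y) = 2 e^{x + y}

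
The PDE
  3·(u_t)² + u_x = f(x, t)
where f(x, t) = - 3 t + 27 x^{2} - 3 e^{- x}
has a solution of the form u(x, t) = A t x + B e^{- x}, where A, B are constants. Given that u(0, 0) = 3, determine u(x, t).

Substitute the ansatz u = A t x + B e^{- x} into the left-hand side.
Derivatives of the ansatz:
  u_t = A x
  u_x = A t - B e^{- x}
Term by term:
  3·(u_t)² = 3 A^{2} x^{2}
  u_x = A t - B e^{- x}
So the left-hand side equals
  3 A^{2} x^{2} + A t - B e^{- x}
This must equal f(x, t) = - 3 t + 27 x^{2} - 3 e^{- x} identically.
Matching coefficients of the independent functions:
  [t]:  A = -3
  [x^{2}]:  3 A^{2} = 27
  [e^{- x}]:  - B = -3
Solving: A = -3, B = 3.
Check against the point condition:
  u(0, 0) = 3  ⟹  B = 3  ✓
Hence u(x, t) = - 3 t x + 3 e^{- x}.

Answer: u(x, t) = - 3 t x + 3 e^{- x}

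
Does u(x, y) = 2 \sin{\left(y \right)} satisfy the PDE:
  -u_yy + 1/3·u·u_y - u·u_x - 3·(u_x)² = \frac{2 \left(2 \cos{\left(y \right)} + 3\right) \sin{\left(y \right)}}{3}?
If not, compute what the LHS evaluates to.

Evaluate each term of the left-hand side for u = 2 \sin{\left(y \right)}.
Derivatives:
  u_yy = - 2 \sin{\left(y \right)}
  u_y = 2 \cos{\left(y \right)}
  u_x = 0
Terms:
  -u_yy = 2 \sin{\left(y \right)}
  1/3·u·u_y = \frac{2 \sin{\left(2 y \right)}}{3}
  -u·u_x = 0
  -3·(u_x)² = 0
Sum: LHS = \frac{2 \left(2 \cos{\left(y \right)} + 3\right) \sin{\left(y \right)}}{3}
This is exactly the given right-hand side, so u is a solution.

Answer: Yes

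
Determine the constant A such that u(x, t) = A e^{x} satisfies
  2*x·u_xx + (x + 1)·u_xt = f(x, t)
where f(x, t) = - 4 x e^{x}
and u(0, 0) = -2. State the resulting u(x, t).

Substitute the ansatz u = A e^{x} into the left-hand side.
Derivatives of the ansatz:
  u_xx = A e^{x}
  u_xt = 0
Term by term:
  2*x·u_xx = 2 A x e^{x}
  (x + 1)·u_xt = 0
So the left-hand side equals
  2 A x e^{x}
This must equal f(x, t) = - 4 x e^{x} identically.
Matching coefficients of the independent functions:
  [x e^{x}]:  2 A = -4
Solving: A = -2.
Check against the point condition:
  u(0, 0) = -2  ⟹  A = -2  ✓
Hence u(x, t) = - 2 e^{x}.

Answer: u(x, t) = - 2 e^{x}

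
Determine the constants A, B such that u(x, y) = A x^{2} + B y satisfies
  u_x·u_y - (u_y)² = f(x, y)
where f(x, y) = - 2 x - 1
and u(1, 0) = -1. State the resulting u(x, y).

Substitute the ansatz u = A x^{2} + B y into the left-hand side.
Derivatives of the ansatz:
  u_x = 2 A x
  u_y = B
Term by term:
  u_x·u_y = 2 A B x
  -(u_y)² = - B^{2}
So the left-hand side equals
  2 A B x - B^{2}
This must equal f(x, y) = - 2 x - 1 identically.
Matching coefficients of the independent functions:
  [constant term]:  - B^{2} = -1
  [x]:  2 A B = -2
These equations allow (A, B) = (-1, 1) or (1, -1).
Impose the point condition(s):
  u(1, 0) = -1  ⟹  A = -1
Only A = -1, B = 1 satisfies everything.
Hence u(x, y) = - x^{2} + y.

Answer: u(x, y) = - x^{2} + y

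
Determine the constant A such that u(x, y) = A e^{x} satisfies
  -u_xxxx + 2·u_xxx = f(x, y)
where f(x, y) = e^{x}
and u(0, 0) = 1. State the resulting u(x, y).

Substitute the ansatz u = A e^{x} into the left-hand side.
Derivatives of the ansatz:
  u_xxxx = A e^{x}
  u_xxx = A e^{x}
Term by term:
  -u_xxxx = - A e^{x}
  2·u_xxx = 2 A e^{x}
So the left-hand side equals
  A e^{x}
This must equal f(x, y) = e^{x} identically.
Matching coefficients of the independent functions:
  [e^{x}]:  A = 1
Solving: A = 1.
Check against the point condition:
  u(0, 0) = 1  ⟹  A = 1  ✓
Hence u(x, y) = e^{x}.

Answer: u(x, y) = e^{x}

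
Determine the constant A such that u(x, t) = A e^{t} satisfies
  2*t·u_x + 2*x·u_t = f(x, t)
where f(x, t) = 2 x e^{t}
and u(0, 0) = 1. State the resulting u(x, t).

Substitute the ansatz u = A e^{t} into the left-hand side.
Derivatives of the ansatz:
  u_x = 0
  u_t = A e^{t}
Term by term:
  2*t·u_x = 0
  2*x·u_t = 2 A x e^{t}
So the left-hand side equals
  2 A x e^{t}
This must equal f(x, t) = 2 x e^{t} identically.
Matching coefficients of the independent functions:
  [x e^{t}]:  2 A = 2
Solving: A = 1.
Check against the point condition:
  u(0, 0) = 1  ⟹  A = 1  ✓
Hence u(x, t) = e^{t}.

Answer: u(x, t) = e^{t}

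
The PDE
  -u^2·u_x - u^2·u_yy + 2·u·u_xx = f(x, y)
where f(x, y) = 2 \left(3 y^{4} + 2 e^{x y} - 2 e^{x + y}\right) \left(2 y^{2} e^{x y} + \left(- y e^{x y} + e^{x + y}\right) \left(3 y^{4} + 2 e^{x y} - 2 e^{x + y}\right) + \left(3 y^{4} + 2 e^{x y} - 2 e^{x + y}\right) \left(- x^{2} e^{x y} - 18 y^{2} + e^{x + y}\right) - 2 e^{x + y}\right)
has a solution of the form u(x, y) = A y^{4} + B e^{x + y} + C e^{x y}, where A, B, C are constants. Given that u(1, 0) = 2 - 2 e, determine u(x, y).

Substitute the ansatz u = A y^{4} + B e^{x + y} + C e^{x y} into the left-hand side.
Derivatives of the ansatz:
  u_x = B e^{x} e^{y} + C y e^{x y}
  u_yy = 12 A y^{2} + B e^{x} e^{y} + C x^{2} e^{x y}
  u_xx = B e^{x} e^{y} + C y^{2} e^{x y}
Term by term:
  -u^2·u_x = - A^{2} B y^{8} e^{x} e^{y} - A^{2} C y^{9} e^{x y} - 2 A B^{2} y^{4} e^{2 x} e^{2 y} - 2 A B C y^{5} e^{x} e^{y} e^{x y} - 2 A B C y^{4} e^{x} e^{y} e^{x y} - 2 A C^{2} y^{5} e^{2 x y} - B^{3} e^{3 x} e^{3 y} - B^{2} C y e^{2 x} e^{2 y} e^{x y} - 2 B^{2} C e^{2 x} e^{2 y} e^{x y} - 2 B C^{2} y e^{x} e^{y} e^{2 x y} - B C^{2} e^{x} e^{y} e^{2 x y} - C^{3} y e^{3 x y}
  -u^2·u_yy = - 12 A^{3} y^{10} - A^{2} B y^{8} e^{x} e^{y} - 24 A^{2} B y^{6} e^{x} e^{y} - A^{2} C x^{2} y^{8} e^{x y} - 24 A^{2} C y^{6} e^{x y} - 2 A B^{2} y^{4} e^{2 x} e^{2 y} - 12 A B^{2} y^{2} e^{2 x} e^{2 y} - 2 A B C x^{2} y^{4} e^{x} e^{y} e^{x y} - 2 A B C y^{4} e^{x} e^{y} e^{x y} - 24 A B C y^{2} e^{x} e^{y} e^{x y} - 2 A C^{2} x^{2} y^{4} e^{2 x y} - 12 A C^{2} y^{2} e^{2 x y} - B^{3} e^{3 x} e^{3 y} - B^{2} C x^{2} e^{2 x} e^{2 y} e^{x y} - 2 B^{2} C e^{2 x} e^{2 y} e^{x y} - 2 B C^{2} x^{2} e^{x} e^{y} e^{2 x y} - B C^{2} e^{x} e^{y} e^{2 x y} - C^{3} x^{2} e^{3 x y}
  2·u·u_xx = 2 A B y^{4} e^{x} e^{y} + 2 A C y^{6} e^{x y} + 2 B^{2} e^{2 x} e^{2 y} + 2 B C y^{2} e^{x} e^{y} e^{x y} + 2 B C e^{x} e^{y} e^{x y} + 2 C^{2} y^{2} e^{2 x y}
Sum these and collect like terms in the independent variables.
This must equal f(x, y) identically; expanded, f = - 18 x^{2} y^{8} e^{x y} + 24 x^{2} y^{4} e^{x} e^{y} e^{x y} - 24 x^{2} y^{4} e^{2 x y} - 8 x^{2} e^{2 x} e^{2 y} e^{x y} + 16 x^{2} e^{x} e^{y} e^{2 x y} - 8 x^{2} e^{3 x y} - 324 y^{10} - 18 y^{9} e^{x y} + 36 y^{8} e^{x} e^{y} + 432 y^{6} e^{x} e^{y} - 420 y^{6} e^{x y} + 24 y^{5} e^{x} e^{y} e^{x y} - 24 y^{5} e^{2 x y} - 48 y^{4} e^{2 x} e^{2 y} + 48 y^{4} e^{x} e^{y} e^{x y} - 12 y^{4} e^{x} e^{y} - 144 y^{2} e^{2 x} e^{2 y} + 280 y^{2} e^{x} e^{y} e^{x y} - 136 y^{2} e^{2 x y} - 8 y e^{2 x} e^{2 y} e^{x y} + 16 y e^{x} e^{y} e^{2 x y} - 8 y e^{3 x y} + 16 e^{3 x} e^{3 y} - 32 e^{2 x} e^{2 y} e^{x y} + 8 e^{2 x} e^{2 y} + 16 e^{x} e^{y} e^{2 x y} - 8 e^{x} e^{y} e^{x y}.
Matching coefficients of the independent functions:
(each divided by its leading coefficient; functions giving the same equation are listed together)
  [y^{10}]:  A^{3} - 27 = 0
  [x^{2} e^{3 x y}, y e^{3 x y}]:  C^{3} - 8 = 0
  [y^{2} e^{2 x y}]:  A C^{2} - \frac{C^{2}}{6} - \frac{34}{3} = 0
  [y^{5} e^{2 x y}, x^{2} y^{4} e^{2 x y}]:  A C^{2} - 12 = 0
  [y^{6} e^{x y}]:  A^{2} C - \frac{A C}{12} - \frac{35}{2} = 0
  [y^{9} e^{x y}, x^{2} y^{8} e^{x y}]:  A^{2} C - 18 = 0
  [e^{2 x} e^{2 y}]:  B^{2} - 4 = 0
  [e^{3 x} e^{3 y}]:  B^{3} + 8 = 0
  [y^{2} e^{2 x} e^{2 y}, y^{4} e^{2 x} e^{2 y}]:  A B^{2} - 12 = 0
  [y^{4} e^{x} e^{y}]:  A B + 6 = 0
  [y^{6} e^{x} e^{y}, y^{8} e^{x} e^{y}]:  A^{2} B + 18 = 0
  [e^{x} e^{y} e^{x y}]:  B C + 4 = 0
  [e^{x} e^{y} e^{2 x y}, x^{2} e^{x} e^{y} e^{2 x y}, y e^{x} e^{y} e^{2 x y}]:  B C^{2} + 8 = 0
  [e^{2 x} e^{2 y} e^{x y}, x^{2} e^{2 x} e^{2 y} e^{x y}, y e^{2 x} e^{2 y} e^{x y}]:  B^{2} C - 8 = 0
  [y^{2} e^{x} e^{y} e^{x y}]:  A B C - \frac{B C}{12} + \frac{35}{3} = 0
  [y^{4} e^{x} e^{y} e^{x y}, y^{5} e^{x} e^{y} e^{x y}, x^{2} y^{4} e^{x} e^{y} e^{x y}]:  A B C + 12 = 0
Solving: A = 3, B = -2, C = 2.
Check against the point condition:
  u(1, 0) = 2 - 2 e  ⟹  e B + C = 2 - 2 e  ✓
Hence u(x, y) = 3 y^{4} + 2 e^{x y} - 2 e^{x + y}.

Answer: u(x, y) = 3 y^{4} + 2 e^{x y} - 2 e^{x + y}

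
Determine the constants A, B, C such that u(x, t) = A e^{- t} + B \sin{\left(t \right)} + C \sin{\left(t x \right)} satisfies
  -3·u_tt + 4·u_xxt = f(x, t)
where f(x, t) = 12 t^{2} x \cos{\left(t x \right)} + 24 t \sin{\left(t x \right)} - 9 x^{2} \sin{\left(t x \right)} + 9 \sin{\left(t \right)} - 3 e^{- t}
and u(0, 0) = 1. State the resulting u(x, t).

Substitute the ansatz u = A e^{- t} + B \sin{\left(t \right)} + C \sin{\left(t x \right)} into the left-hand side.
Derivatives of the ansatz:
  u_tt = A e^{- t} - B \sin{\left(t \right)} - C x^{2} \sin{\left(t x \right)}
  u_xxt = - C t^{2} x \cos{\left(t x \right)} - 2 C t \sin{\left(t x \right)}
Term by term:
  -3·u_tt = - 3 A e^{- t} + 3 B \sin{\left(t \right)} + 3 C x^{2} \sin{\left(t x \right)}
  4·u_xxt = - 4 C t^{2} x \cos{\left(t x \right)} - 8 C t \sin{\left(t x \right)}
So the left-hand side equals
  - 3 A e^{- t} + 3 B \sin{\left(t \right)} - 4 C t^{2} x \cos{\left(t x \right)} - 8 C t \sin{\left(t x \right)} + 3 C x^{2} \sin{\left(t x \right)}
This must equal f(x, t) = 12 t^{2} x \cos{\left(t x \right)} + 24 t \sin{\left(t x \right)} - 9 x^{2} \sin{\left(t x \right)} + 9 \sin{\left(t \right)} - 3 e^{- t} identically.
Matching coefficients of the independent functions:
  [t \sin{\left(t x \right)}]:  - 8 C = 24
  [x^{2} \sin{\left(t x \right)}]:  3 C = -9
  [t^{2} x \cos{\left(t x \right)}]:  - 4 C = 12
  [e^{- t}]:  - 3 A = -3
  [\sin{\left(t \right)}]:  3 B = 9
Solving: A = 1, B = 3, C = -3.
Check against the point condition:
  u(0, 0) = 1  ⟹  A = 1  ✓
Hence u(x, t) = 3 \sin{\left(t \right)} - 3 \sin{\left(t x \right)} + e^{- t}.

Answer: u(x, t) = 3 \sin{\left(t \right)} - 3 \sin{\left(t x \right)} + e^{- t}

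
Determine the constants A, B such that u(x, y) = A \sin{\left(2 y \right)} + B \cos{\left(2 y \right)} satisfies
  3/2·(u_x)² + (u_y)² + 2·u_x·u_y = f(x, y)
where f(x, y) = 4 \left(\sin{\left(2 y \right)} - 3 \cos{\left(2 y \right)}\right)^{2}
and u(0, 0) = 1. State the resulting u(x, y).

Substitute the ansatz u = A \sin{\left(2 y \right)} + B \cos{\left(2 y \right)} into the left-hand side.
Derivatives of the ansatz:
  u_x = 0
  u_y = 2 A \cos{\left(2 y \right)} - 2 B \sin{\left(2 y \right)}
Term by term:
  3/2·(u_x)² = 0
  (u_y)² = 4 A^{2} \cos^{2}{\left(2 y \right)} - 8 A B \sin{\left(2 y \right)} \cos{\left(2 y \right)} + 4 B^{2} \sin^{2}{\left(2 y \right)}
  2·u_x·u_y = 0
So the left-hand side equals
  4 A^{2} \cos^{2}{\left(2 y \right)} - 8 A B \sin{\left(2 y \right)} \cos{\left(2 y \right)} + 4 B^{2} \sin^{2}{\left(2 y \right)}
This must equal f(x, y) identically; expanded, f = 4 \sin^{2}{\left(2 y \right)} - 24 \sin{\left(2 y \right)} \cos{\left(2 y \right)} + 36 \cos^{2}{\left(2 y \right)}.
Matching coefficients of the independent functions:
  [\sin{\left(2 y \right)} \cos{\left(2 y \right)}]:  - 8 A B = -24
  [\sin^{2}{\left(2 y \right)}]:  4 B^{2} = 4
  [\cos^{2}{\left(2 y \right)}]:  4 A^{2} = 36
These equations allow (A, B) = (-3, -1) or (3, 1).
Impose the point condition(s):
  u(0, 0) = 1  ⟹  B = 1
Only A = 3, B = 1 satisfies everything.
Hence u(x, y) = 3 \sin{\left(2 y \right)} + \cos{\left(2 y \right)}.

Answer: u(x, y) = 3 \sin{\left(2 y \right)} + \cos{\left(2 y \right)}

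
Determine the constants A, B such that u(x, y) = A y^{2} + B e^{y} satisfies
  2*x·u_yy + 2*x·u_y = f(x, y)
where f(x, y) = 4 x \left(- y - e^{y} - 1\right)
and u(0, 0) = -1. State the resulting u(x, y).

Substitute the ansatz u = A y^{2} + B e^{y} into the left-hand side.
Derivatives of the ansatz:
  u_yy = 2 A + B e^{y}
  u_y = 2 A y + B e^{y}
Term by term:
  2*x·u_yy = 4 A x + 2 B x e^{y}
  2*x·u_y = 4 A x y + 2 B x e^{y}
So the left-hand side equals
  4 A x y + 4 A x + 4 B x e^{y}
This must equal f(x, y) identically; expanded, f = - 4 x y - 4 x e^{y} - 4 x.
Matching coefficients of the independent functions:
  [x, x y]:  4 A = -4
  [x e^{y}]:  4 B = -4
Solving: A = -1, B = -1.
Check against the point condition:
  u(0, 0) = -1  ⟹  B = -1  ✓
Hence u(x, y) = - y^{2} - e^{y}.

Answer: u(x, y) = - y^{2} - e^{y}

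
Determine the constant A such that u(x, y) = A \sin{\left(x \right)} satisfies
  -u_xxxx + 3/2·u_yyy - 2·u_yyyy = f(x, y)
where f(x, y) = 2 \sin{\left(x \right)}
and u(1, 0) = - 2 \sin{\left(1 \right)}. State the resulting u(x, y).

Substitute the ansatz u = A \sin{\left(x \right)} into the left-hand side.
Derivatives of the ansatz:
  u_xxxx = A \sin{\left(x \right)}
  u_yyy = 0
  u_yyyy = 0
Term by term:
  -u_xxxx = - A \sin{\left(x \right)}
  3/2·u_yyy = 0
  -2·u_yyyy = 0
So the left-hand side equals
  - A \sin{\left(x \right)}
This must equal f(x, y) = 2 \sin{\left(x \right)} identically.
Matching coefficients of the independent functions:
  [\sin{\left(x \right)}]:  - A = 2
Solving: A = -2.
Check against the point condition:
  u(1, 0) = - 2 \sin{\left(1 \right)}  ⟹  A \sin{\left(1 \right)} = - 2 \sin{\left(1 \right)}  ✓
Hence u(x, y) = - 2 \sin{\left(x \right)}.

Answer: u(x, y) = - 2 \sin{\left(x \right)}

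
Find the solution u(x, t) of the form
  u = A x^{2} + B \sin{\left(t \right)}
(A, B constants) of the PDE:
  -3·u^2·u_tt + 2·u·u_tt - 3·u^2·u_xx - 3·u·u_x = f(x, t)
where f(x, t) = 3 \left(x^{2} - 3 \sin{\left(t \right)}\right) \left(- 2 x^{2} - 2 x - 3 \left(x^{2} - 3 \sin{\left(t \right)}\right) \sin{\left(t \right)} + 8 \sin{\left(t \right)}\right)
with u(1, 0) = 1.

Substitute the ansatz u = A x^{2} + B \sin{\left(t \right)} into the left-hand side.
Derivatives of the ansatz:
  u_tt = - B \sin{\left(t \right)}
  u_xx = 2 A
  u_x = 2 A x
Term by term:
  -3·u^2·u_tt = 3 A^{2} B x^{4} \sin{\left(t \right)} + 6 A B^{2} x^{2} \sin^{2}{\left(t \right)} + 3 B^{3} \sin^{3}{\left(t \right)}
  2·u·u_tt = - 2 A B x^{2} \sin{\left(t \right)} - 2 B^{2} \sin^{2}{\left(t \right)}
  -3·u^2·u_xx = - 6 A^{3} x^{4} - 12 A^{2} B x^{2} \sin{\left(t \right)} - 6 A B^{2} \sin^{2}{\left(t \right)}
  -3·u·u_x = - 6 A^{2} x^{3} - 6 A B x \sin{\left(t \right)}
So the left-hand side equals
  - 6 A^{3} x^{4} + 3 A^{2} B x^{4} \sin{\left(t \right)} - 12 A^{2} B x^{2} \sin{\left(t \right)} - 6 A^{2} x^{3} + 6 A B^{2} x^{2} \sin^{2}{\left(t \right)} - 6 A B^{2} \sin^{2}{\left(t \right)} - 2 A B x^{2} \sin{\left(t \right)} - 6 A B x \sin{\left(t \right)} + 3 B^{3} \sin^{3}{\left(t \right)} - 2 B^{2} \sin^{2}{\left(t \right)}
This must equal f(x, t) identically; expanded, f = - 9 x^{4} \sin{\left(t \right)} - 6 x^{4} - 6 x^{3} + 54 x^{2} \sin^{2}{\left(t \right)} + 42 x^{2} \sin{\left(t \right)} + 18 x \sin{\left(t \right)} - 81 \sin^{3}{\left(t \right)} - 72 \sin^{2}{\left(t \right)}.
Matching coefficients of the independent functions:
  [x^{3}]:  - 6 A^{2} = -6
  [x^{4}]:  - 6 A^{3} = -6
  [x \sin{\left(t \right)}]:  - 6 A B = 18
  [x^{2} \sin{\left(t \right)}]:  - 12 A^{2} B - 2 A B = 42
  [x^{2} \sin^{2}{\left(t \right)}]:  6 A B^{2} = 54
  [x^{4} \sin{\left(t \right)}]:  3 A^{2} B = -9
  [\sin^{2}{\left(t \right)}]:  - 6 A B^{2} - 2 B^{2} = -72
  [\sin^{3}{\left(t \right)}]:  3 B^{3} = -81
Solving: A = 1, B = -3.
Check against the point condition:
  u(1, 0) = 1  ⟹  A = 1  ✓
Hence u(x, t) = x^{2} - 3 \sin{\left(t \right)}.

Answer: u(x, t) = x^{2} - 3 \sin{\left(t \right)}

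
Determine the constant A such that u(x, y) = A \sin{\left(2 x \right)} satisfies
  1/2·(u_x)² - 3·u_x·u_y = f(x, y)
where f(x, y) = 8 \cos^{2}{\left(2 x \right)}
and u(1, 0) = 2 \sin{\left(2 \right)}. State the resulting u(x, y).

Substitute the ansatz u = A \sin{\left(2 x \right)} into the left-hand side.
Derivatives of the ansatz:
  u_x = 2 A \cos{\left(2 x \right)}
  u_y = 0
Term by term:
  1/2·(u_x)² = 2 A^{2} \cos^{2}{\left(2 x \right)}
  -3·u_x·u_y = 0
So the left-hand side equals
  2 A^{2} \cos^{2}{\left(2 x \right)}
This must equal f(x, y) = 8 \cos^{2}{\left(2 x \right)} identically.
Matching coefficients of the independent functions:
  [\cos^{2}{\left(2 x \right)}]:  2 A^{2} = 8
These equations allow (A) = (-2) or (2).
Impose the point condition(s):
  u(1, 0) = 2 \sin{\left(2 \right)}  ⟹  A \sin{\left(2 \right)} = 2 \sin{\left(2 \right)}
Only A = 2 satisfies everything.
Hence u(x, y) = 2 \sin{\left(2 x \right)}.

Answer: u(x, y) = 2 \sin{\left(2 x \right)}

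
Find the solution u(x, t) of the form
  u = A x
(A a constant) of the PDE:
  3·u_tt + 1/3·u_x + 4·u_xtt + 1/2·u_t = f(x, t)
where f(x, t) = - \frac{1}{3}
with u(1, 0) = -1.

Substitute the ansatz u = A x into the left-hand side.
Derivatives of the ansatz:
  u_tt = 0
  u_x = A
  u_xtt = 0
  u_t = 0
Term by term:
  3·u_tt = 0
  1/3·u_x = \frac{A}{3}
  4·u_xtt = 0
  1/2·u_t = 0
So the left-hand side equals
  \frac{A}{3}
This must equal f(x, t) = - \frac{1}{3} identically.
Matching coefficients of the independent functions:
  [constant term]:  \frac{A}{3} = - \frac{1}{3}
Solving: A = -1.
Check against the point condition:
  u(1, 0) = -1  ⟹  A = -1  ✓
Hence u(x, t) = - x.

Answer: u(x, t) = - x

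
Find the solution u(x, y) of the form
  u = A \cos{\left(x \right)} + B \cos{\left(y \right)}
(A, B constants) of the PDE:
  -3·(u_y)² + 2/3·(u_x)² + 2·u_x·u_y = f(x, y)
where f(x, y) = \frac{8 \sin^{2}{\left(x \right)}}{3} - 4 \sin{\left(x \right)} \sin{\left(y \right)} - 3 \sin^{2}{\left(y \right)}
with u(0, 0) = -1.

Substitute the ansatz u = A \cos{\left(x \right)} + B \cos{\left(y \right)} into the left-hand side.
Derivatives of the ansatz:
  u_y = - B \sin{\left(y \right)}
  u_x = - A \sin{\left(x \right)}
Term by term:
  -3·(u_y)² = - 3 B^{2} \sin^{2}{\left(y \right)}
  2/3·(u_x)² = \frac{2 A^{2} \sin^{2}{\left(x \right)}}{3}
  2·u_x·u_y = 2 A B \sin{\left(x \right)} \sin{\left(y \right)}
So the left-hand side equals
  \frac{2 A^{2} \sin^{2}{\left(x \right)}}{3} + 2 A B \sin{\left(x \right)} \sin{\left(y \right)} - 3 B^{2} \sin^{2}{\left(y \right)}
This must equal f(x, y) = \frac{8 \sin^{2}{\left(x \right)}}{3} - 4 \sin{\left(x \right)} \sin{\left(y \right)} - 3 \sin^{2}{\left(y \right)} identically.
Matching coefficients of the independent functions:
  [\sin{\left(x \right)} \sin{\left(y \right)}]:  2 A B = -4
  [\sin^{2}{\left(x \right)}]:  \frac{2 A^{2}}{3} = \frac{8}{3}
  [\sin^{2}{\left(y \right)}]:  - 3 B^{2} = -3
These equations allow (A, B) = (-2, 1) or (2, -1).
Impose the point condition(s):
  u(0, 0) = -1  ⟹  A + B = -1
Only A = -2, B = 1 satisfies everything.
Hence u(x, y) = - 2 \cos{\left(x \right)} + \cos{\left(y \right)}.

Answer: u(x, y) = - 2 \cos{\left(x \right)} + \cos{\left(y \right)}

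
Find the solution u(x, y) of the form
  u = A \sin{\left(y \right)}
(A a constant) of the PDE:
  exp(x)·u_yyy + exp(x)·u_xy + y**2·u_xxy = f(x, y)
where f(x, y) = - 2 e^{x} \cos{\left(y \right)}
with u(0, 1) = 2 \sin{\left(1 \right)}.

Substitute the ansatz u = A \sin{\left(y \right)} into the left-hand side.
Derivatives of the ansatz:
  u_yyy = - A \cos{\left(y \right)}
  u_xy = 0
  u_xxy = 0
Term by term:
  exp(x)·u_yyy = - A e^{x} \cos{\left(y \right)}
  exp(x)·u_xy = 0
  y**2·u_xxy = 0
So the left-hand side equals
  - A e^{x} \cos{\left(y \right)}
This must equal f(x, y) = - 2 e^{x} \cos{\left(y \right)} identically.
Matching coefficients of the independent functions:
  [e^{x} \cos{\left(y \right)}]:  - A = -2
Solving: A = 2.
Check against the point condition:
  u(0, 1) = 2 \sin{\left(1 \right)}  ⟹  A \sin{\left(1 \right)} = 2 \sin{\left(1 \right)}  ✓
Hence u(x, y) = 2 \sin{\left(y \right)}.

Answer: u(x, y) = 2 \sin{\left(y \right)}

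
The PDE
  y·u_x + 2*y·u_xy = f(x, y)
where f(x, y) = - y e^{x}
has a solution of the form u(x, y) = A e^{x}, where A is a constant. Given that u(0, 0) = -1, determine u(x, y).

Substitute the ansatz u = A e^{x} into the left-hand side.
Derivatives of the ansatz:
  u_x = A e^{x}
  u_xy = 0
Term by term:
  y·u_x = A y e^{x}
  2*y·u_xy = 0
So the left-hand side equals
  A y e^{x}
This must equal f(x, y) = - y e^{x} identically.
Matching coefficients of the independent functions:
  [y e^{x}]:  A = -1
Solving: A = -1.
Check against the point condition:
  u(0, 0) = -1  ⟹  A = -1  ✓
Hence u(x, y) = - e^{x}.

Answer: u(x, y) = - e^{x}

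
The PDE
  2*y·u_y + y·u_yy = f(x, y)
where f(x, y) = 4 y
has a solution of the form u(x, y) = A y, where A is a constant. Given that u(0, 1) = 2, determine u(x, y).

Substitute the ansatz u = A y into the left-hand side.
Derivatives of the ansatz:
  u_y = A
  u_yy = 0
Term by term:
  2*y·u_y = 2 A y
  y·u_yy = 0
So the left-hand side equals
  2 A y
This must equal f(x, y) = 4 y identically.
Matching coefficients of the independent functions:
  [y]:  2 A = 4
Solving: A = 2.
Check against the point condition:
  u(0, 1) = 2  ⟹  A = 2  ✓
Hence u(x, y) = 2 y.

Answer: u(x, y) = 2 y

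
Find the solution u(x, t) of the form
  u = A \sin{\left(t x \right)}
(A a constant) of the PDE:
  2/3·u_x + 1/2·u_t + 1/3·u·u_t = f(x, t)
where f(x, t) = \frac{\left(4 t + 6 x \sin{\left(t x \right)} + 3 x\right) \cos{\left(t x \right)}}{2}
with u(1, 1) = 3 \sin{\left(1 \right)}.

Substitute the ansatz u = A \sin{\left(t x \right)} into the left-hand side.
Derivatives of the ansatz:
  u_x = A t \cos{\left(t x \right)}
  u_t = A x \cos{\left(t x \right)}
Term by term:
  2/3·u_x = \frac{2 A t \cos{\left(t x \right)}}{3}
  1/2·u_t = \frac{A x \cos{\left(t x \right)}}{2}
  1/3·u·u_t = \frac{A^{2} x \sin{\left(t x \right)} \cos{\left(t x \right)}}{3}
So the left-hand side equals
  \frac{A^{2} x \sin{\left(t x \right)} \cos{\left(t x \right)}}{3} + \frac{2 A t \cos{\left(t x \right)}}{3} + \frac{A x \cos{\left(t x \right)}}{2}
This must equal f(x, t) identically; expanded, f = 2 t \cos{\left(t x \right)} + 3 x \sin{\left(t x \right)} \cos{\left(t x \right)} + \frac{3 x \cos{\left(t x \right)}}{2}.
Matching coefficients of the independent functions:
  [t \cos{\left(t x \right)}]:  \frac{2 A}{3} = 2
  [x \cos{\left(t x \right)}]:  \frac{A}{2} = \frac{3}{2}
  [x \sin{\left(t x \right)} \cos{\left(t x \right)}]:  \frac{A^{2}}{3} = 3
Solving: A = 3.
Check against the point condition:
  u(1, 1) = 3 \sin{\left(1 \right)}  ⟹  A \sin{\left(1 \right)} = 3 \sin{\left(1 \right)}  ✓
Hence u(x, t) = 3 \sin{\left(t x \right)}.

Answer: u(x, t) = 3 \sin{\left(t x \right)}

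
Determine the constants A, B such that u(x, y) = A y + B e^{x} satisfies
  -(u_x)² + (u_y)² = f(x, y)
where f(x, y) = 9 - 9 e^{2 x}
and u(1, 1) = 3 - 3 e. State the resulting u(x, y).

Substitute the ansatz u = A y + B e^{x} into the left-hand side.
Derivatives of the ansatz:
  u_x = B e^{x}
  u_y = A
Term by term:
  -(u_x)² = - B^{2} e^{2 x}
  (u_y)² = A^{2}
So the left-hand side equals
  A^{2} - B^{2} e^{2 x}
This must equal f(x, y) = 9 - 9 e^{2 x} identically.
Matching coefficients of the independent functions:
  [constant term]:  A^{2} = 9
  [e^{2 x}]:  - B^{2} = -9
These equations allow (A, B) = (-3, -3) or (-3, 3) or (3, -3) or (3, 3).
Impose the point condition(s):
  u(1, 1) = 3 - 3 e  ⟹  A + e B = 3 - 3 e
Only A = 3, B = -3 satisfies everything.
Hence u(x, y) = 3 y - 3 e^{x}.

Answer: u(x, y) = 3 y - 3 e^{x}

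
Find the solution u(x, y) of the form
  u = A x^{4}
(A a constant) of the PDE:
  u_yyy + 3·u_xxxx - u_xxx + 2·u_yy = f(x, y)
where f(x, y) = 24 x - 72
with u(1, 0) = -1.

Substitute the ansatz u = A x^{4} into the left-hand side.
Derivatives of the ansatz:
  u_yyy = 0
  u_xxxx = 24 A
  u_xxx = 24 A x
  u_yy = 0
Term by term:
  u_yyy = 0
  3·u_xxxx = 72 A
  -u_xxx = - 24 A x
  2·u_yy = 0
So the left-hand side equals
  - 24 A x + 72 A
This must equal f(x, y) = 24 x - 72 identically.
Matching coefficients of the independent functions:
  [constant term]:  72 A = -72
  [x]:  - 24 A = 24
Solving: A = -1.
Check against the point condition:
  u(1, 0) = -1  ⟹  A = -1  ✓
Hence u(x, y) = - x^{4}.

Answer: u(x, y) = - x^{4}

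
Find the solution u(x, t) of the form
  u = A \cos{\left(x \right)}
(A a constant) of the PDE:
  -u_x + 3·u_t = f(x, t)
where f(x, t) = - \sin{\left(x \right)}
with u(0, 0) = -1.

Substitute the ansatz u = A \cos{\left(x \right)} into the left-hand side.
Derivatives of the ansatz:
  u_x = - A \sin{\left(x \right)}
  u_t = 0
Term by term:
  -u_x = A \sin{\left(x \right)}
  3·u_t = 0
So the left-hand side equals
  A \sin{\left(x \right)}
This must equal f(x, t) = - \sin{\left(x \right)} identically.
Matching coefficients of the independent functions:
  [\sin{\left(x \right)}]:  A = -1
Solving: A = -1.
Check against the point condition:
  u(0, 0) = -1  ⟹  A = -1  ✓
Hence u(x, t) = - \cos{\left(x \right)}.

Answer: u(x, t) = - \cos{\left(x \right)}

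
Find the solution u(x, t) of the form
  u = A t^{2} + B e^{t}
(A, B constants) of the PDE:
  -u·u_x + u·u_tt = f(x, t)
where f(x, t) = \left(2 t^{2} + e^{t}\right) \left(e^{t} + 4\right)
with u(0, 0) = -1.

Substitute the ansatz u = A t^{2} + B e^{t} into the left-hand side.
Derivatives of the ansatz:
  u_x = 0
  u_tt = 2 A + B e^{t}
Term by term:
  -u·u_x = 0
  u·u_tt = 2 A^{2} t^{2} + A B t^{2} e^{t} + 2 A B e^{t} + B^{2} e^{2 t}
So the left-hand side equals
  2 A^{2} t^{2} + A B t^{2} e^{t} + 2 A B e^{t} + B^{2} e^{2 t}
This must equal f(x, t) identically; expanded, f = 2 t^{2} e^{t} + 8 t^{2} + e^{2 t} + 4 e^{t}.
Matching coefficients of the independent functions:
  [t^{2}]:  2 A^{2} = 8
  [t^{2} e^{t}]:  A B = 2
  [e^{t}]:  2 A B = 4
  [e^{2 t}]:  B^{2} = 1
These equations allow (A, B) = (-2, -1) or (2, 1).
Impose the point condition(s):
  u(0, 0) = -1  ⟹  B = -1
Only A = -2, B = -1 satisfies everything.
Hence u(x, t) = - 2 t^{2} - e^{t}.

Answer: u(x, t) = - 2 t^{2} - e^{t}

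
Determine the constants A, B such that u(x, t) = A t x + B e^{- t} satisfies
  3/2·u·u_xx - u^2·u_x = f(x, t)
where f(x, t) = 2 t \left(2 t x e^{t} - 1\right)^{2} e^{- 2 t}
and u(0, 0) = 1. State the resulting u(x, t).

Substitute the ansatz u = A t x + B e^{- t} into the left-hand side.
Derivatives of the ansatz:
  u_xx = 0
  u_x = A t
Term by term:
  3/2·u·u_xx = 0
  -u^2·u_x = - A^{3} t^{3} x^{2} - 2 A^{2} B t^{2} x e^{- t} - A B^{2} t e^{- 2 t}
So the left-hand side equals
  - A^{3} t^{3} x^{2} - 2 A^{2} B t^{2} x e^{- t} - A B^{2} t e^{- 2 t}
This must equal f(x, t) identically; expanded, f = 8 t^{3} x^{2} - 8 t^{2} x e^{- t} + 2 t e^{- 2 t}.
Matching coefficients of the independent functions:
  [t e^{- 2 t}]:  - A B^{2} = 2
  [t^{3} x^{2}]:  - A^{3} = 8
  [t^{2} x e^{- t}]:  - 2 A^{2} B = -8
Solving: A = -2, B = 1.
Check against the point condition:
  u(0, 0) = 1  ⟹  B = 1  ✓
Hence u(x, t) = - 2 t x + e^{- t}.

Answer: u(x, t) = - 2 t x + e^{- t}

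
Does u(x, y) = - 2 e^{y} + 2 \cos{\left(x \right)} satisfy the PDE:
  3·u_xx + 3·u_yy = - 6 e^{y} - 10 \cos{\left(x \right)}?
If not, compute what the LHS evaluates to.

Evaluate each term of the left-hand side for u = - 2 e^{y} + 2 \cos{\left(x \right)}.
Derivatives:
  u_xx = - 2 \cos{\left(x \right)}
  u_yy = - 2 e^{y}
Terms:
  3·u_xx = - 6 \cos{\left(x \right)}
  3·u_yy = - 6 e^{y}
Sum: LHS = - 6 e^{y} - 6 \cos{\left(x \right)}
Given right-hand side: - 6 e^{y} - 10 \cos{\left(x \right)}. Difference LHS − RHS = 4 \cos{\left(x \right)} ≠ 0, so u is not a solution.

Answer: No, the LHS evaluates to - 6 e^{y} - 6 \cos{\left(x \right)}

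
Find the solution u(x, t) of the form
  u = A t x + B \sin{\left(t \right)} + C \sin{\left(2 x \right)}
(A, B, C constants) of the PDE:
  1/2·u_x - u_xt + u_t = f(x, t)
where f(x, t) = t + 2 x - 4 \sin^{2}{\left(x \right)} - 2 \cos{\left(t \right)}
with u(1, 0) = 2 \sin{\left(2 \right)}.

Substitute the ansatz u = A t x + B \sin{\left(t \right)} + C \sin{\left(2 x \right)} into the left-hand side.
Derivatives of the ansatz:
  u_x = A t + 2 C \cos{\left(2 x \right)}
  u_xt = A
  u_t = A x + B \cos{\left(t \right)}
Term by term:
  1/2·u_x = \frac{A t}{2} + C \cos{\left(2 x \right)}
  -u_xt = - A
  u_t = A x + B \cos{\left(t \right)}
So the left-hand side equals
  \frac{A t}{2} + A x - A + B \cos{\left(t \right)} + C \cos{\left(2 x \right)}
This must equal f(x, t) identically; expanded, f = t + 2 x - 2 \cos{\left(t \right)} + 2 \cos{\left(2 x \right)} - 2.
Matching coefficients of the independent functions:
  [constant term]:  - A = -2
  [t]:  \frac{A}{2} = 1
  [x]:  A = 2
  [\cos{\left(t \right)}]:  B = -2
  [\cos{\left(2 x \right)}]:  C = 2
Solving: A = 2, B = -2, C = 2.
Check against the point condition:
  u(1, 0) = 2 \sin{\left(2 \right)}  ⟹  C \sin{\left(2 \right)} = 2 \sin{\left(2 \right)}  ✓
Hence u(x, t) = 2 t x - 2 \sin{\left(t \right)} + 2 \sin{\left(2 x \right)}.

Answer: u(x, t) = 2 t x - 2 \sin{\left(t \right)} + 2 \sin{\left(2 x \right)}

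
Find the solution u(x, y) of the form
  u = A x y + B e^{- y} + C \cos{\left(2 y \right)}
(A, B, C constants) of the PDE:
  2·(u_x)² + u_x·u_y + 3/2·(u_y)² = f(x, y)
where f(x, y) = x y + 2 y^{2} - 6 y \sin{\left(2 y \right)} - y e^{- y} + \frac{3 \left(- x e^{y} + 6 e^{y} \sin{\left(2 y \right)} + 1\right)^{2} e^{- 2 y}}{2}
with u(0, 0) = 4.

Substitute the ansatz u = A x y + B e^{- y} + C \cos{\left(2 y \right)} into the left-hand side.
Derivatives of the ansatz:
  u_x = A y
  u_y = A x - B e^{- y} - 2 C \sin{\left(2 y \right)}
Term by term:
  2·(u_x)² = 2 A^{2} y^{2}
  u_x·u_y = A^{2} x y - A B y e^{- y} - 2 A C y \sin{\left(2 y \right)}
  3/2·(u_y)² = \frac{3 A^{2} x^{2}}{2} - 3 A B x e^{- y} - 6 A C x \sin{\left(2 y \right)} + \frac{3 B^{2} e^{- 2 y}}{2} + 6 B C e^{- y} \sin{\left(2 y \right)} + 6 C^{2} \sin^{2}{\left(2 y \right)}
So the left-hand side equals
  \frac{3 A^{2} x^{2}}{2} + A^{2} x y + 2 A^{2} y^{2} - 3 A B x e^{- y} - A B y e^{- y} - 6 A C x \sin{\left(2 y \right)} - 2 A C y \sin{\left(2 y \right)} + \frac{3 B^{2} e^{- 2 y}}{2} + 6 B C e^{- y} \sin{\left(2 y \right)} + 6 C^{2} \sin^{2}{\left(2 y \right)}
This must equal f(x, y) identically; expanded, f = \frac{3 x^{2}}{2} + x y - 18 x \sin{\left(2 y \right)} - 3 x e^{- y} + 2 y^{2} - 6 y \sin{\left(2 y \right)} - y e^{- y} + 54 \sin^{2}{\left(2 y \right)} + 18 e^{- y} \sin{\left(2 y \right)} + \frac{3 e^{- 2 y}}{2}.
Matching coefficients of the independent functions:
  [x^{2}]:  \frac{3 A^{2}}{2} = \frac{3}{2}
  [y^{2}]:  2 A^{2} = 2
  [x y]:  A^{2} = 1
  [x e^{- y}]:  - 3 A B = -3
  [x \sin{\left(2 y \right)}]:  - 6 A C = -18
  [y e^{- y}]:  - A B = -1
  [y \sin{\left(2 y \right)}]:  - 2 A C = -6
  [e^{- y} \sin{\left(2 y \right)}]:  6 B C = 18
  [e^{- 2 y}]:  \frac{3 B^{2}}{2} = \frac{3}{2}
  [\sin^{2}{\left(2 y \right)}]:  6 C^{2} = 54
These equations allow (A, B, C) = (-1, -1, -3) or (1, 1, 3).
Impose the point condition(s):
  u(0, 0) = 4  ⟹  B + C = 4
Only A = 1, B = 1, C = 3 satisfies everything.
Hence u(x, y) = x y + 3 \cos{\left(2 y \right)} + e^{- y}.

Answer: u(x, y) = x y + 3 \cos{\left(2 y \right)} + e^{- y}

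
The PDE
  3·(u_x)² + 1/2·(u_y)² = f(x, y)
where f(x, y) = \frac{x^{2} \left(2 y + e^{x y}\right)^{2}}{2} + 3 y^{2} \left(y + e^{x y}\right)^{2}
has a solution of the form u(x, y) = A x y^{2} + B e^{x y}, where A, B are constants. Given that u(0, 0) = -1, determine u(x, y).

Answer: u(x, y) = - x y^{2} - e^{x y}

Derivation:
Substitute the ansatz u = A x y^{2} + B e^{x y} into the left-hand side.
Derivatives of the ansatz:
  u_x = A y^{2} + B y e^{x y}
  u_y = 2 A x y + B x e^{x y}
Term by term:
  3·(u_x)² = 3 A^{2} y^{4} + 6 A B y^{3} e^{x y} + 3 B^{2} y^{2} e^{2 x y}
  1/2·(u_y)² = 2 A^{2} x^{2} y^{2} + 2 A B x^{2} y e^{x y} + \frac{B^{2} x^{2} e^{2 x y}}{2}
So the left-hand side equals
  2 A^{2} x^{2} y^{2} + 3 A^{2} y^{4} + 2 A B x^{2} y e^{x y} + 6 A B y^{3} e^{x y} + \frac{B^{2} x^{2} e^{2 x y}}{2} + 3 B^{2} y^{2} e^{2 x y}
This must equal f(x, y) identically; expanded, f = 2 x^{2} y^{2} + 2 x^{2} y e^{x y} + \frac{x^{2} e^{2 x y}}{2} + 3 y^{4} + 6 y^{3} e^{x y} + 3 y^{2} e^{2 x y}.
Matching coefficients of the independent functions:
  [y^{4}]:  3 A^{2} = 3
  [x^{2} y^{2}]:  2 A^{2} = 2
  [x^{2} e^{2 x y}]:  \frac{B^{2}}{2} = \frac{1}{2}
  [y^{2} e^{2 x y}]:  3 B^{2} = 3
  [y^{3} e^{x y}]:  6 A B = 6
  [x^{2} y e^{x y}]:  2 A B = 2
These equations allow (A, B) = (-1, -1) or (1, 1).
Impose the point condition(s):
  u(0, 0) = -1  ⟹  B = -1
Only A = -1, B = -1 satisfies everything.
Hence u(x, y) = - x y^{2} - e^{x y}.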